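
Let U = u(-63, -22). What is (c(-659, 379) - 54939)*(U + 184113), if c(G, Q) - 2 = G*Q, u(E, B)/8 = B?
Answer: -56045236026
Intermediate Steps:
u(E, B) = 8*B
c(G, Q) = 2 + G*Q
U = -176 (U = 8*(-22) = -176)
(c(-659, 379) - 54939)*(U + 184113) = ((2 - 659*379) - 54939)*(-176 + 184113) = ((2 - 249761) - 54939)*183937 = (-249759 - 54939)*183937 = -304698*183937 = -56045236026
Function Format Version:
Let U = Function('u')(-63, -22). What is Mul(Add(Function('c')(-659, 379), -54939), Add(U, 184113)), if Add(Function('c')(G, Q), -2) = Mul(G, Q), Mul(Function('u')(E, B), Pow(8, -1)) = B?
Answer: -56045236026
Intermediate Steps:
Function('u')(E, B) = Mul(8, B)
Function('c')(G, Q) = Add(2, Mul(G, Q))
U = -176 (U = Mul(8, -22) = -176)
Mul(Add(Function('c')(-659, 379), -54939), Add(U, 184113)) = Mul(Add(Add(2, Mul(-659, 379)), -54939), Add(-176, 184113)) = Mul(Add(Add(2, -249761), -54939), 183937) = Mul(Add(-249759, -54939), 183937) = Mul(-304698, 183937) = -56045236026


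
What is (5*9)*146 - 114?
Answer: 6456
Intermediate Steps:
(5*9)*146 - 114 = 45*146 - 114 = 6570 - 114 = 6456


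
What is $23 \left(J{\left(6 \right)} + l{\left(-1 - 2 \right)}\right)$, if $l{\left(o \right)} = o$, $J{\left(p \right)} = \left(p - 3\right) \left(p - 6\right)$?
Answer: $-69$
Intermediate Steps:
$J{\left(p \right)} = \left(-6 + p\right) \left(-3 + p\right)$ ($J{\left(p \right)} = \left(-3 + p\right) \left(-6 + p\right) = \left(-6 + p\right) \left(-3 + p\right)$)
$23 \left(J{\left(6 \right)} + l{\left(-1 - 2 \right)}\right) = 23 \left(\left(18 + 6^{2} - 54\right) - 3\right) = 23 \left(\left(18 + 36 - 54\right) - 3\right) = 23 \left(0 - 3\right) = 23 \left(-3\right) = -69$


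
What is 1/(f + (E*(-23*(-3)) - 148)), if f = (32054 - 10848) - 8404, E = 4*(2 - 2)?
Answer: 1/12654 ≈ 7.9026e-5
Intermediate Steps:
E = 0 (E = 4*0 = 0)
f = 12802 (f = 21206 - 8404 = 12802)
1/(f + (E*(-23*(-3)) - 148)) = 1/(12802 + (0*(-23*(-3)) - 148)) = 1/(12802 + (0*69 - 148)) = 1/(12802 + (0 - 148)) = 1/(12802 - 148) = 1/12654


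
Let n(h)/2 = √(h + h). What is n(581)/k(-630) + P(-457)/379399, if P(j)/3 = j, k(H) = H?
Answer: -1371/379399 - √1162/315 ≈ -0.11183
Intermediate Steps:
P(j) = 3*j
n(h) = 2*√2*√h (n(h) = 2*√(h + h) = 2*√(2*h) = 2*(√2*√h) = 2*√2*√h)
n(581)/k(-630) + P(-457)/379399 = (2*√2*√581)/(-630) + (3*(-457))/379399 = (2*√1162)*(-1/630) - 1371*1/379399 = -√1162/315 - 1371/379399 = -1371/379399 - √1162/315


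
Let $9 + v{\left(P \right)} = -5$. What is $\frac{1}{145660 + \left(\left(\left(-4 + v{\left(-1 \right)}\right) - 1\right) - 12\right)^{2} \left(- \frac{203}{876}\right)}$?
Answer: $\frac{876}{127403077} \approx 6.8758 \cdot 10^{-6}$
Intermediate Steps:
$v{\left(P \right)} = -14$ ($v{\left(P \right)} = -9 - 5 = -14$)
$\frac{1}{145660 + \left(\left(\left(-4 + v{\left(-1 \right)}\right) - 1\right) - 12\right)^{2} \left(- \frac{203}{876}\right)} = \frac{1}{145660 + \left(\left(\left(-4 - 14\right) - 1\right) - 12\right)^{2} \left(- \frac{203}{876}\right)} = \frac{1}{145660 + \left(\left(-18 - 1\right) - 12\right)^{2} \left(\left(-203\right) \frac{1}{876}\right)} = \frac{1}{145660 + \left(-19 - 12\right)^{2} \left(- \frac{203}{876}\right)} = \frac{1}{145660 + \left(-31\right)^{2} \left(- \frac{203}{876}\right)} = \frac{1}{145660 + 961 \left(- \frac{203}{876}\right)} = \frac{1}{145660 - \frac{195083}{876}} = \frac{1}{\frac{127403077}{876}} = \frac{876}{127403077}$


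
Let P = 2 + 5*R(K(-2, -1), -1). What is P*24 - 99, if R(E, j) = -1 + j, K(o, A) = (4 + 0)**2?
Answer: -291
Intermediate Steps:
K(o, A) = 16 (K(o, A) = 4**2 = 16)
P = -8 (P = 2 + 5*(-1 - 1) = 2 + 5*(-2) = 2 - 10 = -8)
P*24 - 99 = -8*24 - 99 = -192 - 99 = -291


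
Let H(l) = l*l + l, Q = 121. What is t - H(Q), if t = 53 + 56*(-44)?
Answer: -17173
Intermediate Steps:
H(l) = l + l² (H(l) = l² + l = l + l²)
t = -2411 (t = 53 - 2464 = -2411)
t - H(Q) = -2411 - 121*(1 + 121) = -2411 - 121*122 = -2411 - 1*14762 = -2411 - 14762 = -17173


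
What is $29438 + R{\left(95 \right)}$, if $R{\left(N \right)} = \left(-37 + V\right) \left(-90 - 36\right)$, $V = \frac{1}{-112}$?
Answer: $\frac{272809}{8} \approx 34101.0$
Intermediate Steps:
$V = - \frac{1}{112} \approx -0.0089286$
$R{\left(N \right)} = \frac{37305}{8}$ ($R{\left(N \right)} = \left(-37 - \frac{1}{112}\right) \left(-90 - 36\right) = \left(- \frac{4145}{112}\right) \left(-126\right) = \frac{37305}{8}$)
$29438 + R{\left(95 \right)} = 29438 + \frac{37305}{8} = \frac{272809}{8}$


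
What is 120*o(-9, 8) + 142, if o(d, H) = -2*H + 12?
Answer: -338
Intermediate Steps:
o(d, H) = 12 - 2*H
120*o(-9, 8) + 142 = 120*(12 - 2*8) + 142 = 120*(12 - 16) + 142 = 120*(-4) + 142 = -480 + 142 = -338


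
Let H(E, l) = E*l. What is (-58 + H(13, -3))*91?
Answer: -8827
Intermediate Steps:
(-58 + H(13, -3))*91 = (-58 + 13*(-3))*91 = (-58 - 39)*91 = -97*91 = -8827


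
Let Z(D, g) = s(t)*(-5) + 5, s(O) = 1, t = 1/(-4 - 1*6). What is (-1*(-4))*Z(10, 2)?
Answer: 0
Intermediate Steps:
t = -⅒ (t = 1/(-4 - 6) = 1/(-10) = -⅒ ≈ -0.10000)
Z(D, g) = 0 (Z(D, g) = 1*(-5) + 5 = -5 + 5 = 0)
(-1*(-4))*Z(10, 2) = -1*(-4)*0 = 4*0 = 0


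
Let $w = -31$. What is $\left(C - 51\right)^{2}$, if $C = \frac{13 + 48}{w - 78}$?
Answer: $\frac{31584400}{11881} \approx 2658.4$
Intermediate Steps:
$C = - \frac{61}{109}$ ($C = \frac{13 + 48}{-31 - 78} = \frac{61}{-109} = 61 \left(- \frac{1}{109}\right) = - \frac{61}{109} \approx -0.55963$)
$\left(C - 51\right)^{2} = \left(- \frac{61}{109} - 51\right)^{2} = \left(- \frac{5620}{109}\right)^{2} = \frac{31584400}{11881}$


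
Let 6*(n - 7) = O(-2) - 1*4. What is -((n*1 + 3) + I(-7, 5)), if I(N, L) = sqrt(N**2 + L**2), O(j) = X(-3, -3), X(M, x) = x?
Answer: -53/6 - sqrt(74) ≈ -17.436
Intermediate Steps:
O(j) = -3
n = 35/6 (n = 7 + (-3 - 1*4)/6 = 7 + (-3 - 4)/6 = 7 + (1/6)*(-7) = 7 - 7/6 = 35/6 ≈ 5.8333)
I(N, L) = sqrt(L**2 + N**2)
-((n*1 + 3) + I(-7, 5)) = -(((35/6)*1 + 3) + sqrt(5**2 + (-7)**2)) = -((35/6 + 3) + sqrt(25 + 49)) = -(53/6 + sqrt(74)) = -53/6 - sqrt(74)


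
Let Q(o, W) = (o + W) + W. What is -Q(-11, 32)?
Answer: -53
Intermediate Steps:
Q(o, W) = o + 2*W (Q(o, W) = (W + o) + W = o + 2*W)
-Q(-11, 32) = -(-11 + 2*32) = -(-11 + 64) = -1*53 = -53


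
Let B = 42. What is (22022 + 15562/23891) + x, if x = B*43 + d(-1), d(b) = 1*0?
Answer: 569290310/23891 ≈ 23829.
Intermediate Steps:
d(b) = 0
x = 1806 (x = 42*43 + 0 = 1806 + 0 = 1806)
(22022 + 15562/23891) + x = (22022 + 15562/23891) + 1806 = 526143164/23891 + 1806 = 569290310/23891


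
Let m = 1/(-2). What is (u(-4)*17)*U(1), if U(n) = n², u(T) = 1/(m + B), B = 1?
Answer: 34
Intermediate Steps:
m = -½ ≈ -0.50000
u(T) = 2 (u(T) = 1/(-½ + 1) = 1/(½) = 2)
(u(-4)*17)*U(1) = (2*17)*1² = 34*1 = 34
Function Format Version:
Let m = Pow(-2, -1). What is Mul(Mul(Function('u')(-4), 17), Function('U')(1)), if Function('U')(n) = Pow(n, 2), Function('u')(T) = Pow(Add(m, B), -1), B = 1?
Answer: 34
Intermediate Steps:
m = Rational(-1, 2) ≈ -0.50000
Function('u')(T) = 2 (Function('u')(T) = Pow(Add(Rational(-1, 2), 1), -1) = Pow(Rational(1, 2), -1) = 2)
Mul(Mul(Function('u')(-4), 17), Function('U')(1)) = Mul(Mul(2, 17), Pow(1, 2)) = Mul(34, 1) = 34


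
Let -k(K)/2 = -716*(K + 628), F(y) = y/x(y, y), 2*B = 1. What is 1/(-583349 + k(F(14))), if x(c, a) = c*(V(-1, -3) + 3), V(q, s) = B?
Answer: 7/2214493 ≈ 3.1610e-6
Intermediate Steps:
B = 1/2 (B = (1/2)*1 = 1/2 ≈ 0.50000)
V(q, s) = 1/2
x(c, a) = 7*c/2 (x(c, a) = c*(1/2 + 3) = c*(7/2) = 7*c/2)
F(y) = 2/7 (F(y) = y/((7*y/2)) = y*(2/(7*y)) = 2/7)
k(K) = 899296 + 1432*K (k(K) = -(-1432)*(K + 628) = -(-1432)*(628 + K) = -2*(-449648 - 716*K) = 899296 + 1432*K)
1/(-583349 + k(F(14))) = 1/(-583349 + (899296 + 1432*(2/7))) = 1/(-583349 + (899296 + 2864/7)) = 1/(-583349 + 6297936/7) = 1/(2214493/7) = 7/2214493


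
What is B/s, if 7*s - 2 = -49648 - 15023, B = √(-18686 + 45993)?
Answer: -7*√27307/64669 ≈ -0.017887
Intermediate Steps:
B = √27307 ≈ 165.25
s = -64669/7 (s = 2/7 + (-49648 - 15023)/7 = 2/7 + (⅐)*(-64671) = 2/7 - 64671/7 = -64669/7 ≈ -9238.4)
B/s = √27307/(-64669/7) = √27307*(-7/64669) = -7*√27307/64669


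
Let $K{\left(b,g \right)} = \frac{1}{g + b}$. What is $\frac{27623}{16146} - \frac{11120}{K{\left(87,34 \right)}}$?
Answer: $- \frac{944553839}{702} \approx -1.3455 \cdot 10^{6}$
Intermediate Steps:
$K{\left(b,g \right)} = \frac{1}{b + g}$
$\frac{27623}{16146} - \frac{11120}{K{\left(87,34 \right)}} = \frac{27623}{16146} - \frac{11120}{\frac{1}{87 + 34}} = 27623 \cdot \frac{1}{16146} - \frac{11120}{\frac{1}{121}} = \frac{1201}{702} - 11120 \frac{1}{\frac{1}{121}} = \frac{1201}{702} - 1345520 = - \frac{944553839}{702}$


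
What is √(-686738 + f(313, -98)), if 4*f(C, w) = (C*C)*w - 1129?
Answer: I*√12349043/2 ≈ 1757.1*I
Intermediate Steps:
f(C, w) = -1129/4 + w*C²/4 (f(C, w) = ((C*C)*w - 1129)/4 = (C²*w - 1129)/4 = (w*C² - 1129)/4 = (-1129 + w*C²)/4 = -1129/4 + w*C²/4)
√(-686738 + f(313, -98)) = √(-686738 + (-1129/4 + (¼)*(-98)*313²)) = √(-686738 + (-1129/4 + (¼)*(-98)*97969)) = √(-686738 + (-1129/4 - 4800481/2)) = √(-686738 - 9602091/4) = √(-12349043/4) = I*√12349043/2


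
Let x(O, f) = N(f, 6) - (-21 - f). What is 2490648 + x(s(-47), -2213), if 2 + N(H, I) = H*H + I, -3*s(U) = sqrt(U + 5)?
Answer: 7385829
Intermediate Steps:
s(U) = -sqrt(5 + U)/3 (s(U) = -sqrt(U + 5)/3 = -sqrt(5 + U)/3)
N(H, I) = -2 + I + H**2 (N(H, I) = -2 + (H*H + I) = -2 + (H**2 + I) = -2 + (I + H**2) = -2 + I + H**2)
x(O, f) = 25 + f + f**2 (x(O, f) = (-2 + 6 + f**2) - (-21 - f) = (4 + f**2) + (21 + f) = 25 + f + f**2)
2490648 + x(s(-47), -2213) = 2490648 + (25 - 2213 + (-2213)**2) = 2490648 + (25 - 2213 + 4897369) = 2490648 + 4895181 = 7385829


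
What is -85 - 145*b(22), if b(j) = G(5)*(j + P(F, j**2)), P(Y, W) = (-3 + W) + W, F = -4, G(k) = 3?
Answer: -429430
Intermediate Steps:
P(Y, W) = -3 + 2*W
b(j) = -9 + 3*j + 6*j**2 (b(j) = 3*(j + (-3 + 2*j**2)) = 3*(-3 + j + 2*j**2) = -9 + 3*j + 6*j**2)
-85 - 145*b(22) = -85 - 145*(-9 + 3*22 + 6*22**2) = -85 - 145*(-9 + 66 + 6*484) = -85 - 145*(-9 + 66 + 2904) = -85 - 145*2961 = -85 - 429345 = -429430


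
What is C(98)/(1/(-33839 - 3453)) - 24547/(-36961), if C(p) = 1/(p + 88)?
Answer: -686891935/3437373 ≈ -199.83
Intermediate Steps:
C(p) = 1/(88 + p)
C(98)/(1/(-33839 - 3453)) - 24547/(-36961) = 1/((88 + 98)*(1/(-33839 - 3453))) - 24547/(-36961) = 1/(186*(1/(-37292))) - 24547*(-1/36961) = 1/(186*(-1/37292)) + 24547/36961 = (1/186)*(-37292) + 24547/36961 = -18646/93 + 24547/36961 = -686891935/3437373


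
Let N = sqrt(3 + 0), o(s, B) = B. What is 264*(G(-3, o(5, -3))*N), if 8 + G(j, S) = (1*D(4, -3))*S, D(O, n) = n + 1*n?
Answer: 2640*sqrt(3) ≈ 4572.6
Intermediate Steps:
D(O, n) = 2*n (D(O, n) = n + n = 2*n)
G(j, S) = -8 - 6*S (G(j, S) = -8 + (1*(2*(-3)))*S = -8 + (1*(-6))*S = -8 - 6*S)
N = sqrt(3) ≈ 1.7320
264*(G(-3, o(5, -3))*N) = 264*((-8 - 6*(-3))*sqrt(3)) = 264*((-8 + 18)*sqrt(3)) = 264*(10*sqrt(3)) = 2640*sqrt(3)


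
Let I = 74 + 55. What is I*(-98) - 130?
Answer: -12772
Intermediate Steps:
I = 129
I*(-98) - 130 = 129*(-98) - 130 = -12642 - 130 = -12772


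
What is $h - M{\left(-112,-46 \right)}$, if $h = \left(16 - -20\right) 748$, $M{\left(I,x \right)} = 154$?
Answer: $26774$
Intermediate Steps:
$h = 26928$ ($h = \left(16 + 20\right) 748 = 36 \cdot 748 = 26928$)
$h - M{\left(-112,-46 \right)} = 26928 - 154 = 26774$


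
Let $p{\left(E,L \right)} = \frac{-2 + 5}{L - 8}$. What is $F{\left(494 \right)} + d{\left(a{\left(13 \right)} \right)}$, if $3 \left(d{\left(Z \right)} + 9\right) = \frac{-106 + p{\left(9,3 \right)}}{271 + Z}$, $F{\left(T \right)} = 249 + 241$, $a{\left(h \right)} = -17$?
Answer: $\frac{1832077}{3810} \approx 480.86$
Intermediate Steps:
$p{\left(E,L \right)} = \frac{3}{-8 + L}$
$F{\left(T \right)} = 490$
$d{\left(Z \right)} = -9 - \frac{533}{15 \left(271 + Z\right)}$ ($d{\left(Z \right)} = -9 + \frac{\left(-106 + \frac{3}{-8 + 3}\right) \frac{1}{271 + Z}}{3} = -9 + \frac{\left(-106 + \frac{3}{-5}\right) \frac{1}{271 + Z}}{3} = -9 + \frac{\left(-106 + 3 \left(- \frac{1}{5}\right)\right) \frac{1}{271 + Z}}{3} = -9 + \frac{\left(-106 - \frac{3}{5}\right) \frac{1}{271 + Z}}{3} = -9 + \frac{\left(- \frac{533}{5}\right) \frac{1}{271 + Z}}{3} = -9 - \frac{533}{15 \left(271 + Z\right)}$)
$F{\left(494 \right)} + d{\left(a{\left(13 \right)} \right)} = 490 + \frac{-37118 - -2295}{15 \left(271 - 17\right)} = 490 + \frac{-37118 + 2295}{15 \cdot 254} = 490 + \frac{1}{15} \cdot \frac{1}{254} \left(-34823\right) = 490 - \frac{34823}{3810} = \frac{1832077}{3810}$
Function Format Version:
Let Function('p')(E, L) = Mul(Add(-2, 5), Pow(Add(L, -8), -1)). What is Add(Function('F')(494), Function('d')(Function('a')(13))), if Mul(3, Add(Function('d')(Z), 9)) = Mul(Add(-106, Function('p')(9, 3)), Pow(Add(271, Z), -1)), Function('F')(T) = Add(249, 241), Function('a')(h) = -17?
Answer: Rational(1832077, 3810) ≈ 480.86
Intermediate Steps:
Function('p')(E, L) = Mul(3, Pow(Add(-8, L), -1))
Function('F')(T) = 490
Function('d')(Z) = Add(-9, Mul(Rational(-533, 15), Pow(Add(271, Z), -1))) (Function('d')(Z) = Add(-9, Mul(Rational(1, 3), Mul(Add(-106, Mul(3, Pow(Add(-8, 3), -1))), Pow(Add(271, Z), -1)))) = Add(-9, Mul(Rational(1, 3), Mul(Add(-106, Mul(3, Pow(-5, -1))), Pow(Add(271, Z), -1)))) = Add(-9, Mul(Rational(1, 3), Mul(Add(-106, Mul(3, Rational(-1, 5))), Pow(Add(271, Z), -1)))) = Add(-9, Mul(Rational(1, 3), Mul(Add(-106, Rational(-3, 5)), Pow(Add(271, Z), -1)))) = Add(-9, Mul(Rational(1, 3), Mul(Rational(-533, 5), Pow(Add(271, Z), -1)))) = Add(-9, Mul(Rational(-533, 15), Pow(Add(271, Z), -1))))
Add(Function('F')(494), Function('d')(Function('a')(13))) = Add(490, Mul(Rational(1, 15), Pow(Add(271, -17), -1), Add(-37118, Mul(-135, -17)))) = Add(490, Mul(Rational(1, 15), Pow(254, -1), Add(-37118, 2295))) = Add(490, Mul(Rational(1, 15), Rational(1, 254), -34823)) = Add(490, Rational(-34823, 3810)) = Rational(1832077, 3810)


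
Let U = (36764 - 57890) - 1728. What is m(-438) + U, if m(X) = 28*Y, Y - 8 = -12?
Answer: -22966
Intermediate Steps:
Y = -4 (Y = 8 - 12 = -4)
m(X) = -112 (m(X) = 28*(-4) = -112)
U = -22854 (U = -21126 - 1728 = -22854)
m(-438) + U = -112 - 22854 = -22966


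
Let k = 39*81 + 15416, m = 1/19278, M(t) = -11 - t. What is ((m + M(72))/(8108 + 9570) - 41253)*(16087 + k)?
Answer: -81218143720290925/56799414 ≈ -1.4299e+9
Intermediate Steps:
m = 1/19278 ≈ 5.1873e-5
k = 18575 (k = 3159 + 15416 = 18575)
((m + M(72))/(8108 + 9570) - 41253)*(16087 + k) = ((1/19278 + (-11 - 1*72))/(8108 + 9570) - 41253)*(16087 + 18575) = ((1/19278 + (-11 - 72))/17678 - 41253)*34662 = ((1/19278 - 83)*(1/17678) - 41253)*34662 = (-1600073/19278*1/17678 - 41253)*34662 = (-1600073/340796484 - 41253)*34662 = -14058878954525/340796484*34662 = -81218143720290925/56799414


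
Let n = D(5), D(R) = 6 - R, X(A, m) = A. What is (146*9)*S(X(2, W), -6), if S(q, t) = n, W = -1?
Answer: 1314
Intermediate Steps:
n = 1 (n = 6 - 1*5 = 6 - 5 = 1)
S(q, t) = 1
(146*9)*S(X(2, W), -6) = (146*9)*1 = 1314*1 = 1314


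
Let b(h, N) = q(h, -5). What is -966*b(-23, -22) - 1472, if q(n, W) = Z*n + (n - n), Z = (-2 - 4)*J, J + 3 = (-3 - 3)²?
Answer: -4400636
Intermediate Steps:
J = 33 (J = -3 + (-3 - 3)² = -3 + (-6)² = -3 + 36 = 33)
Z = -198 (Z = (-2 - 4)*33 = -6*33 = -198)
q(n, W) = -198*n (q(n, W) = -198*n + (n - n) = -198*n + 0 = -198*n)
b(h, N) = -198*h
-966*b(-23, -22) - 1472 = -(-191268)*(-23) - 1472 = -966*4554 - 1472 = -4399164 - 1472 = -4400636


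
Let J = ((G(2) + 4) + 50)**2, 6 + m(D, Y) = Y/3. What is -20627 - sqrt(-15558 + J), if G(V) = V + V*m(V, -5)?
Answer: -20627 - I*sqrt(125138)/3 ≈ -20627.0 - 117.92*I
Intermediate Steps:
m(D, Y) = -6 + Y/3
G(V) = -20*V/3 (G(V) = V + V*(-6 + (1/3)*(-5)) = V + V*(-6 - 5/3) = V + V*(-23/3) = V - 23*V/3 = -20*V/3)
J = 14884/9 (J = ((-20/3*2 + 4) + 50)**2 = ((-40/3 + 4) + 50)**2 = (-28/3 + 50)**2 = (122/3)**2 = 14884/9 ≈ 1653.8)
-20627 - sqrt(-15558 + J) = -20627 - sqrt(-15558 + 14884/9) = -20627 - sqrt(-125138/9) = -20627 - I*sqrt(125138)/3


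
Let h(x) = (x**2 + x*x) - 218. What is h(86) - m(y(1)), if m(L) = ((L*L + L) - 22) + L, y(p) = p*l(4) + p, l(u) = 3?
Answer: 14572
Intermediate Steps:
y(p) = 4*p (y(p) = p*3 + p = 3*p + p = 4*p)
m(L) = -22 + L**2 + 2*L (m(L) = ((L**2 + L) - 22) + L = ((L + L**2) - 22) + L = (-22 + L + L**2) + L = -22 + L**2 + 2*L)
h(x) = -218 + 2*x**2 (h(x) = (x**2 + x**2) - 218 = 2*x**2 - 218 = -218 + 2*x**2)
h(86) - m(y(1)) = (-218 + 2*86**2) - (-22 + (4*1)**2 + 2*(4*1)) = (-218 + 2*7396) - (-22 + 4**2 + 2*4) = (-218 + 14792) - (-22 + 16 + 8) = 14574 - 1*2 = 14574 - 2 = 14572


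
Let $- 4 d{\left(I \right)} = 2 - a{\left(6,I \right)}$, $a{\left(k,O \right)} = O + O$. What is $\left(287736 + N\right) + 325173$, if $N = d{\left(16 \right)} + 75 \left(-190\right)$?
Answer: $\frac{1197333}{2} \approx 5.9867 \cdot 10^{5}$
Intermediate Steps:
$a{\left(k,O \right)} = 2 O$
$d{\left(I \right)} = - \frac{1}{2} + \frac{I}{2}$ ($d{\left(I \right)} = - \frac{2 - 2 I}{4} = - \frac{1}{2} + \frac{I}{2}$)
$N = - \frac{28485}{2}$ ($N = \left(- \frac{1}{2} + \frac{1}{2} \cdot 16\right) + 75 \left(-190\right) = \left(- \frac{1}{2} + 8\right) - 14250 = \frac{15}{2} - 14250 = - \frac{28485}{2} \approx -14243.0$)
$\left(287736 + N\right) + 325173 = \left(287736 - \frac{28485}{2}\right) + 325173 = \frac{546987}{2} + 325173 = \frac{1197333}{2}$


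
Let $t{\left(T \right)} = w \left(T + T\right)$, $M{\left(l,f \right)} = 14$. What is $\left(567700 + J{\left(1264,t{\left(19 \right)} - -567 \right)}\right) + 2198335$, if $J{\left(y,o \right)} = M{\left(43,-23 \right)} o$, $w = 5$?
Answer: $2776633$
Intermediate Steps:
$t{\left(T \right)} = 10 T$ ($t{\left(T \right)} = 5 \left(T + T\right) = 5 \cdot 2 T = 10 T$)
$J{\left(y,o \right)} = 14 o$
$\left(567700 + J{\left(1264,t{\left(19 \right)} - -567 \right)}\right) + 2198335 = \left(567700 + 14 \left(10 \cdot 19 - -567\right)\right) + 2198335 = \left(567700 + 14 \left(190 + 567\right)\right) + 2198335 = \left(567700 + 14 \cdot 757\right) + 2198335 = \left(567700 + 10598\right) + 2198335 = 578298 + 2198335 = 2776633$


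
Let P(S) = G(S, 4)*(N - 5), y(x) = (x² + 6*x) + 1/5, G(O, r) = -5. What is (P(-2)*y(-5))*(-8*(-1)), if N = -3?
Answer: -1536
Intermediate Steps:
y(x) = ⅕ + x² + 6*x (y(x) = (x² + 6*x) + ⅕ = ⅕ + x² + 6*x)
P(S) = 40 (P(S) = -5*(-3 - 5) = -5*(-8) = 40)
(P(-2)*y(-5))*(-8*(-1)) = (40*(⅕ + (-5)² + 6*(-5)))*(-8*(-1)) = (40*(⅕ + 25 - 30))*8 = (40*(-24/5))*8 = -192*8 = -1536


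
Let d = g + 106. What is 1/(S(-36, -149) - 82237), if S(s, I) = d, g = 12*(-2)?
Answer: -1/82155 ≈ -1.2172e-5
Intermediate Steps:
g = -24
d = 82 (d = -24 + 106 = 82)
S(s, I) = 82
1/(S(-36, -149) - 82237) = 1/(82 - 82237) = 1/(-82155) = -1/82155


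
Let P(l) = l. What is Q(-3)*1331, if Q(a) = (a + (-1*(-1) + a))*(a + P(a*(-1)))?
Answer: 0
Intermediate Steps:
Q(a) = 0 (Q(a) = (a + (-1*(-1) + a))*(a + a*(-1)) = (a + (1 + a))*(a - a) = (1 + 2*a)*0 = 0)
Q(-3)*1331 = 0*1331 = 0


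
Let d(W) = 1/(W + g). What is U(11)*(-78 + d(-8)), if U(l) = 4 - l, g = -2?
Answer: 5467/10 ≈ 546.70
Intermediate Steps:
d(W) = 1/(-2 + W) (d(W) = 1/(W - 2) = 1/(-2 + W))
U(11)*(-78 + d(-8)) = (4 - 1*11)*(-78 + 1/(-2 - 8)) = (4 - 11)*(-78 + 1/(-10)) = -7*(-78 - 1/10) = -7*(-781/10) = 5467/10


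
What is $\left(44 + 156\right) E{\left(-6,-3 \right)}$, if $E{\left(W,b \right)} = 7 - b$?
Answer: $2000$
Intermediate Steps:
$\left(44 + 156\right) E{\left(-6,-3 \right)} = \left(44 + 156\right) \left(7 - -3\right) = 200 \left(7 + 3\right) = 200 \cdot 10 = 2000$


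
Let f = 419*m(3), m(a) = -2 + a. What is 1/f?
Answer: 1/419 ≈ 0.0023866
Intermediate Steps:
f = 419 (f = 419*(-2 + 3) = 419*1 = 419)
1/f = 1/419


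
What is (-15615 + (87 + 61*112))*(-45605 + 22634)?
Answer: 199755816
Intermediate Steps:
(-15615 + (87 + 61*112))*(-45605 + 22634) = (-15615 + (87 + 6832))*(-22971) = (-15615 + 6919)*(-22971) = -8696*(-22971) = 199755816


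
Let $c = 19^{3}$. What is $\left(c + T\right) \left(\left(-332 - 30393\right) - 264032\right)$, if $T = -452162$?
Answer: $131256176371$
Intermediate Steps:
$c = 6859$
$\left(c + T\right) \left(\left(-332 - 30393\right) - 264032\right) = \left(6859 - 452162\right) \left(\left(-332 - 30393\right) - 264032\right) = - 445303 \left(\left(-332 - 30393\right) - 264032\right) = - 445303 \left(-30725 - 264032\right) = \left(-445303\right) \left(-294757\right) = 131256176371$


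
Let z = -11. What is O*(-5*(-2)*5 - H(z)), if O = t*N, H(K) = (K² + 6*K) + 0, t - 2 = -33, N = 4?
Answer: 620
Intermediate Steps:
t = -31 (t = 2 - 33 = -31)
H(K) = K² + 6*K
O = -124 (O = -31*4 = -124)
O*(-5*(-2)*5 - H(z)) = -124*(-5*(-2)*5 - (-11)*(6 - 11)) = -124*(10*5 - (-11)*(-5)) = -124*(50 - 1*55) = -124*(50 - 55) = -124*(-5) = 620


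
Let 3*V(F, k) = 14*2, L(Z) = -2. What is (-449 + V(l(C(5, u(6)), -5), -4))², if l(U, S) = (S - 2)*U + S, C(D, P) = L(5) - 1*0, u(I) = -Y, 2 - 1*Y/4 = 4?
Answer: 1739761/9 ≈ 1.9331e+5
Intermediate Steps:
Y = -8 (Y = 8 - 4*4 = 8 - 16 = -8)
u(I) = 8 (u(I) = -1*(-8) = 8)
C(D, P) = -2 (C(D, P) = -2 - 1*0 = -2 + 0 = -2)
l(U, S) = S + U*(-2 + S) (l(U, S) = (-2 + S)*U + S = U*(-2 + S) + S = S + U*(-2 + S))
V(F, k) = 28/3 (V(F, k) = (14*2)/3 = (⅓)*28 = 28/3)
(-449 + V(l(C(5, u(6)), -5), -4))² = (-449 + 28/3)² = (-1319/3)² = 1739761/9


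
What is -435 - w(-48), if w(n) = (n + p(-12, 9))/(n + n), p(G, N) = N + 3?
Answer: -3483/8 ≈ -435.38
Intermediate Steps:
p(G, N) = 3 + N
w(n) = (12 + n)/(2*n) (w(n) = (n + (3 + 9))/(n + n) = (n + 12)/((2*n)) = (12 + n)*(1/(2*n)) = (12 + n)/(2*n))
-435 - w(-48) = -435 - (12 - 48)/(2*(-48)) = -435 - (-1)*(-36)/(2*48) = -435 - 1*3/8 = -435 - 3/8 = -3483/8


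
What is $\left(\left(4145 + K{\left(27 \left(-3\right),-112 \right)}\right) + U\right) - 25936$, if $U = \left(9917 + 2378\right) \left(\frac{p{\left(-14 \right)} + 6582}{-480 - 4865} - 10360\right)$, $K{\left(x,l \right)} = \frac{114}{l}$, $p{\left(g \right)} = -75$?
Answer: $- \frac{7627449434085}{59864} \approx -1.2741 \cdot 10^{8}$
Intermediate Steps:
$U = - \frac{136181158513}{1069}$ ($U = \left(9917 + 2378\right) \left(\frac{-75 + 6582}{-480 - 4865} - 10360\right) = 12295 \left(\frac{6507}{-5345} - 10360\right) = 12295 \left(6507 \left(- \frac{1}{5345}\right) - 10360\right) = 12295 \left(- \frac{6507}{5345} - 10360\right) = 12295 \left(- \frac{55380707}{5345}\right) = - \frac{136181158513}{1069} \approx -1.2739 \cdot 10^{8}$)
$\left(\left(4145 + K{\left(27 \left(-3\right),-112 \right)}\right) + U\right) - 25936 = \left(\left(4145 + \frac{114}{-112}\right) - \frac{136181158513}{1069}\right) - 25936 = \left(\left(4145 + 114 \left(- \frac{1}{112}\right)\right) - \frac{136181158513}{1069}\right) - 25936 = \left(\left(4145 - \frac{57}{56}\right) - \frac{136181158513}{1069}\right) - 25936 = \left(\frac{232063}{56} - \frac{136181158513}{1069}\right) - 25936 = - \frac{7625896801381}{59864} - 25936 = - \frac{7627449434085}{59864}$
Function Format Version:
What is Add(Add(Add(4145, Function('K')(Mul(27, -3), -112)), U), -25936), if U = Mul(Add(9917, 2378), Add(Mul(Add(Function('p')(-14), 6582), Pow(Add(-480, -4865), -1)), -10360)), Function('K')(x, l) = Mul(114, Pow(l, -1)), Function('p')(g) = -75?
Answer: Rational(-7627449434085, 59864) ≈ -1.2741e+8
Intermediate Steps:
U = Rational(-136181158513, 1069) (U = Mul(Add(9917, 2378), Add(Mul(Add(-75, 6582), Pow(Add(-480, -4865), -1)), -10360)) = Mul(12295, Add(Mul(6507, Pow(-5345, -1)), -10360)) = Mul(12295, Add(Mul(6507, Rational(-1, 5345)), -10360)) = Mul(12295, Add(Rational(-6507, 5345), -10360)) = Mul(12295, Rational(-55380707, 5345)) = Rational(-136181158513, 1069) ≈ -1.2739e+8)
Add(Add(Add(4145, Function('K')(Mul(27, -3), -112)), U), -25936) = Add(Add(Add(4145, Mul(114, Pow(-112, -1))), Rational(-136181158513, 1069)), -25936) = Add(Add(Add(4145, Mul(114, Rational(-1, 112))), Rational(-136181158513, 1069)), -25936) = Add(Add(Add(4145, Rational(-57, 56)), Rational(-136181158513, 1069)), -25936) = Add(Add(Rational(232063, 56), Rational(-136181158513, 1069)), -25936) = Add(Rational(-7625896801381, 59864), -25936) = Rational(-7627449434085, 59864)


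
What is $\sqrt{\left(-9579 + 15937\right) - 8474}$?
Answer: $46 i \approx 46.0 i$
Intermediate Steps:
$\sqrt{\left(-9579 + 15937\right) - 8474} = \sqrt{6358 - 8474} = \sqrt{-2116} = 46 i$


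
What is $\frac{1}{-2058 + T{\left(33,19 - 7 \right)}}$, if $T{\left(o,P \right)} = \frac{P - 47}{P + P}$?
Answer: $- \frac{24}{49427} \approx -0.00048556$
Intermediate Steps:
$T{\left(o,P \right)} = \frac{-47 + P}{2 P}$
$\frac{1}{-2058 + T{\left(33,19 - 7 \right)}} = \frac{1}{-2058 + \frac{-47 + \left(19 - 7\right)}{2 \left(19 - 7\right)}} = \frac{1}{-2058 + \frac{-47 + 12}{2 \cdot 12}} = \frac{1}{-2058 + \frac{1}{2} \cdot \frac{1}{12} \left(-35\right)} = \frac{1}{-2058 - \frac{35}{24}} = \frac{1}{- \frac{49427}{24}} = - \frac{24}{49427}$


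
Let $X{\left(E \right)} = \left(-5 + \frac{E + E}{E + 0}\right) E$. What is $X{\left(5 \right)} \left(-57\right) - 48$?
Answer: $807$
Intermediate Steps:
$X{\left(E \right)} = - 3 E$ ($X{\left(E \right)} = \left(-5 + \frac{2 E}{E}\right) E = \left(-5 + 2\right) E = - 3 E$)
$X{\left(5 \right)} \left(-57\right) - 48 = \left(-3\right) 5 \left(-57\right) - 48 = \left(-15\right) \left(-57\right) - 48 = 855 - 48 = 807$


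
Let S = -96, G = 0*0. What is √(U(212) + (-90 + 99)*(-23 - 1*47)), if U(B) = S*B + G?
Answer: I*√20982 ≈ 144.85*I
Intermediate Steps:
G = 0
U(B) = -96*B (U(B) = -96*B + 0 = -96*B)
√(U(212) + (-90 + 99)*(-23 - 1*47)) = √(-96*212 + (-90 + 99)*(-23 - 1*47)) = √(-20352 + 9*(-23 - 47)) = √(-20352 + 9*(-70)) = √(-20352 - 630) = √(-20982) = I*√20982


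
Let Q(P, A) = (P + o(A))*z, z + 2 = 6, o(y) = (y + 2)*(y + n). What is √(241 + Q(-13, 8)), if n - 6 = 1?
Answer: √789 ≈ 28.089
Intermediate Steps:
n = 7 (n = 6 + 1 = 7)
o(y) = (2 + y)*(7 + y) (o(y) = (y + 2)*(y + 7) = (2 + y)*(7 + y))
z = 4 (z = -2 + 6 = 4)
Q(P, A) = 56 + 4*P + 4*A² + 36*A (Q(P, A) = (P + (14 + A² + 9*A))*4 = (14 + P + A² + 9*A)*4 = 56 + 4*P + 4*A² + 36*A)
√(241 + Q(-13, 8)) = √(241 + (56 + 4*(-13) + 4*8² + 36*8)) = √(241 + (56 - 52 + 4*64 + 288)) = √(241 + (56 - 52 + 256 + 288)) = √(241 + 548) = √789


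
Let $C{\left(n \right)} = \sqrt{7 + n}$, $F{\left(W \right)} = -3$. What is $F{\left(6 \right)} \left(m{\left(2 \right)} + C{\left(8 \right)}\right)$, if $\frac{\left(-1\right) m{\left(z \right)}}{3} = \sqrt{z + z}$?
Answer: $18 - 3 \sqrt{15} \approx 6.3811$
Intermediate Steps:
$m{\left(z \right)} = - 3 \sqrt{2} \sqrt{z}$ ($m{\left(z \right)} = - 3 \sqrt{z + z} = - 3 \sqrt{2 z} = - 3 \sqrt{2} \sqrt{z}$)
$F{\left(6 \right)} \left(m{\left(2 \right)} + C{\left(8 \right)}\right) = - 3 \left(- 3 \sqrt{2} \sqrt{2} + \sqrt{7 + 8}\right) = - 3 \left(-6 + \sqrt{15}\right) = 18 - 3 \sqrt{15}$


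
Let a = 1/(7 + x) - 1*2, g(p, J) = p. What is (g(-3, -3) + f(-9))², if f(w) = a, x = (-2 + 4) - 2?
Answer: 1156/49 ≈ 23.592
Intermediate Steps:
x = 0 (x = 2 - 2 = 0)
a = -13/7 (a = 1/(7 + 0) - 1*2 = 1/7 - 2 = ⅐ - 2 = -13/7 ≈ -1.8571)
f(w) = -13/7
(g(-3, -3) + f(-9))² = (-3 - 13/7)² = (-34/7)² = 1156/49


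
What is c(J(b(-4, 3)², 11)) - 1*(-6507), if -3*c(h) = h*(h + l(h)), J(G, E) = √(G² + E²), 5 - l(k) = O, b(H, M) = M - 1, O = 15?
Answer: 19384/3 + 10*√137/3 ≈ 6500.4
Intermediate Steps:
b(H, M) = -1 + M
l(k) = -10 (l(k) = 5 - 1*15 = 5 - 15 = -10)
J(G, E) = √(E² + G²)
c(h) = -h*(-10 + h)/3 (c(h) = -h*(h - 10)/3 = -h*(-10 + h)/3)
c(J(b(-4, 3)², 11)) - 1*(-6507) = √(11² + ((-1 + 3)²)²)*(10 - √(11² + ((-1 + 3)²)²))/3 - 1*(-6507) = √(121 + (2²)²)*(10 - √(121 + (2²)²))/3 + 6507 = √(121 + 4²)*(10 - √(121 + 4²))/3 + 6507 = √(121 + 16)*(10 - √(121 + 16))/3 + 6507 = √137*(10 - √137)/3 + 6507 = 6507 + √137*(10 - √137)/3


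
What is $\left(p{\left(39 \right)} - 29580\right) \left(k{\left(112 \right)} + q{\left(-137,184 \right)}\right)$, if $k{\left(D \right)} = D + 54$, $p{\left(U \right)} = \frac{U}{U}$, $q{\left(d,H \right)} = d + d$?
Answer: $3194532$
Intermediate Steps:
$q{\left(d,H \right)} = 2 d$
$p{\left(U \right)} = 1$
$k{\left(D \right)} = 54 + D$
$\left(p{\left(39 \right)} - 29580\right) \left(k{\left(112 \right)} + q{\left(-137,184 \right)}\right) = \left(1 - 29580\right) \left(\left(54 + 112\right) + 2 \left(-137\right)\right) = - 29579 \left(166 - 274\right) = \left(-29579\right) \left(-108\right) = 3194532$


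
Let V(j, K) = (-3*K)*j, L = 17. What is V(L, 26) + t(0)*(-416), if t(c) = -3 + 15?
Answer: -6318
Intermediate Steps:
t(c) = 12
V(j, K) = -3*K*j
V(L, 26) + t(0)*(-416) = -3*26*17 + 12*(-416) = -1326 - 4992 = -6318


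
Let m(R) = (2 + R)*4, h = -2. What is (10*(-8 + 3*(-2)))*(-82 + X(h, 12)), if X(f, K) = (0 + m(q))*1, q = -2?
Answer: 11480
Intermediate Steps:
m(R) = 8 + 4*R
X(f, K) = 0 (X(f, K) = (0 + (8 + 4*(-2)))*1 = (0 + (8 - 8))*1 = (0 + 0)*1 = 0*1 = 0)
(10*(-8 + 3*(-2)))*(-82 + X(h, 12)) = (10*(-8 + 3*(-2)))*(-82 + 0) = (10*(-8 - 6))*(-82) = (10*(-14))*(-82) = -140*(-82) = 11480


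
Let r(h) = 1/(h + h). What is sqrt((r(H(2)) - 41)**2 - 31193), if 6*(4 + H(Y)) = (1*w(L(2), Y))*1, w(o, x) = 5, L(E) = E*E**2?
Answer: I*sqrt(10649149)/19 ≈ 171.75*I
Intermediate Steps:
L(E) = E**3
H(Y) = -19/6 (H(Y) = -4 + ((1*5)*1)/6 = -4 + (5*1)/6 = -4 + (1/6)*5 = -4 + 5/6 = -19/6)
r(h) = 1/(2*h)
sqrt((r(H(2)) - 41)**2 - 31193) = sqrt((1/(2*(-19/6)) - 41)**2 - 31193) = sqrt(((1/2)*(-6/19) - 41)**2 - 31193) = sqrt((-3/19 - 41)**2 - 31193) = sqrt((-782/19)**2 - 31193) = sqrt(611524/361 - 31193) = sqrt(-10649149/361) = I*sqrt(10649149)/19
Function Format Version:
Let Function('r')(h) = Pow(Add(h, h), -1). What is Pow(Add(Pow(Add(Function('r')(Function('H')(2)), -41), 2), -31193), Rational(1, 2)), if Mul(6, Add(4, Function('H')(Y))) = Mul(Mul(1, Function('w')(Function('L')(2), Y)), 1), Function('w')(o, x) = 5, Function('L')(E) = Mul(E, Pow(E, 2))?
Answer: Mul(Rational(1, 19), I, Pow(10649149, Rational(1, 2))) ≈ Mul(171.75, I)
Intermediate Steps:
Function('L')(E) = Pow(E, 3)
Function('H')(Y) = Rational(-19, 6) (Function('H')(Y) = Add(-4, Mul(Rational(1, 6), Mul(Mul(1, 5), 1))) = Add(-4, Mul(Rational(1, 6), Mul(5, 1))) = Add(-4, Mul(Rational(1, 6), 5)) = Add(-4, Rational(5, 6)) = Rational(-19, 6))
Function('r')(h) = Mul(Rational(1, 2), Pow(h, -1)) (Function('r')(h) = Pow(Mul(2, h), -1) = Mul(Rational(1, 2), Pow(h, -1)))
Pow(Add(Pow(Add(Function('r')(Function('H')(2)), -41), 2), -31193), Rational(1, 2)) = Pow(Add(Pow(Add(Mul(Rational(1, 2), Pow(Rational(-19, 6), -1)), -41), 2), -31193), Rational(1, 2)) = Pow(Add(Pow(Add(Mul(Rational(1, 2), Rational(-6, 19)), -41), 2), -31193), Rational(1, 2)) = Pow(Add(Pow(Add(Rational(-3, 19), -41), 2), -31193), Rational(1, 2)) = Pow(Add(Pow(Rational(-782, 19), 2), -31193), Rational(1, 2)) = Pow(Add(Rational(611524, 361), -31193), Rational(1, 2)) = Pow(Rational(-10649149, 361), Rational(1, 2)) = Mul(Rational(1, 19), I, Pow(10649149, Rational(1, 2)))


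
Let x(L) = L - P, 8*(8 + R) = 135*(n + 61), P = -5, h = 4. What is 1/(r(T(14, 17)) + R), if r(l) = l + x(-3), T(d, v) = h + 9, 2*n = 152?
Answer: 8/18551 ≈ 0.00043124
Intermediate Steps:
n = 76 (n = (½)*152 = 76)
R = 18431/8 (R = -8 + (135*(76 + 61))/8 = -8 + (135*137)/8 = -8 + (⅛)*18495 = -8 + 18495/8 = 18431/8 ≈ 2303.9)
x(L) = 5 + L (x(L) = L - 1*(-5) = L + 5 = 5 + L)
T(d, v) = 13 (T(d, v) = 4 + 9 = 13)
r(l) = 2 + l (r(l) = l + (5 - 3) = l + 2 = 2 + l)
1/(r(T(14, 17)) + R) = 1/((2 + 13) + 18431/8) = 1/(15 + 18431/8) = 1/(18551/8) = 8/18551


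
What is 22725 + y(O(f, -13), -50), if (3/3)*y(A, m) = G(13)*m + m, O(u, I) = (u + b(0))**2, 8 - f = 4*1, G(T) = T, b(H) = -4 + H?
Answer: 22025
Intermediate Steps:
f = 4 (f = 8 - 4 = 4)
O(u, I) = (-4 + u)**2 (O(u, I) = (u + (-4 + 0))**2 = (u - 4)**2 = (-4 + u)**2)
y(A, m) = 14*m (y(A, m) = 13*m + m = 14*m)
22725 + y(O(f, -13), -50) = 22725 + 14*(-50) = 22725 - 700 = 22025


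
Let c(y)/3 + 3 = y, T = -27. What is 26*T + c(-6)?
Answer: -729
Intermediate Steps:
c(y) = -9 + 3*y
26*T + c(-6) = 26*(-27) + (-9 + 3*(-6)) = -702 + (-9 - 18) = -702 - 27 = -729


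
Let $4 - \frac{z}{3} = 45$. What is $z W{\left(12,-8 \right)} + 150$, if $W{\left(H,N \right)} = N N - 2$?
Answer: $-7476$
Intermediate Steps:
$z = -123$ ($z = 12 - 135 = -123$)
$W{\left(H,N \right)} = -2 + N^{2}$ ($W{\left(H,N \right)} = N^{2} - 2 = -2 + N^{2}$)
$z W{\left(12,-8 \right)} + 150 = - 123 \left(-2 + \left(-8\right)^{2}\right) + 150 = - 123 \left(-2 + 64\right) + 150 = \left(-123\right) 62 + 150 = -7626 + 150 = -7476$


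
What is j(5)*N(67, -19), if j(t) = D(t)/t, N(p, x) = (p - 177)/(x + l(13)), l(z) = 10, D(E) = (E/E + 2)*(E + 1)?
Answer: 44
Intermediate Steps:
D(E) = 3 + 3*E (D(E) = (1 + 2)*(1 + E) = 3*(1 + E) = 3 + 3*E)
N(p, x) = (-177 + p)/(10 + x) (N(p, x) = (p - 177)/(x + 10) = (-177 + p)/(10 + x))
j(t) = (3 + 3*t)/t
j(5)*N(67, -19) = (3 + 3/5)*((-177 + 67)/(10 - 19)) = (3 + 3*(⅕))*(-110/(-9)) = (3 + ⅗)*(-⅑*(-110)) = (18/5)*(110/9) = 44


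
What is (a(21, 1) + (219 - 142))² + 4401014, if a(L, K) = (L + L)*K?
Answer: 4415175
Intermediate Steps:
a(L, K) = 2*K*L (a(L, K) = (2*L)*K = 2*K*L)
(a(21, 1) + (219 - 142))² + 4401014 = (2*1*21 + (219 - 142))² + 4401014 = (42 + 77)² + 4401014 = 119² + 4401014 = 14161 + 4401014 = 4415175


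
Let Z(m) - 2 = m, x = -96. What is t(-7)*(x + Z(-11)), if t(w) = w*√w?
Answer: 735*I*√7 ≈ 1944.6*I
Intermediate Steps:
Z(m) = 2 + m
t(w) = w^(3/2)
t(-7)*(x + Z(-11)) = (-7)^(3/2)*(-96 + (2 - 11)) = (-7*I*√7)*(-96 - 9) = -7*I*√7*(-105) = 735*I*√7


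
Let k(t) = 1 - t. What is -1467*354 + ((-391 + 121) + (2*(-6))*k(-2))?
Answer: -519624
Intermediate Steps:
-1467*354 + ((-391 + 121) + (2*(-6))*k(-2)) = -1467*354 + ((-391 + 121) + (2*(-6))*(1 - 1*(-2))) = -519318 + (-270 - 12*(1 + 2)) = -519318 + (-270 - 12*3) = -519318 + (-270 - 36) = -519318 - 306 = -519624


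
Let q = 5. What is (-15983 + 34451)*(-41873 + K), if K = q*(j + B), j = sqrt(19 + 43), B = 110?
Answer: -763153164 + 92340*sqrt(62) ≈ -7.6243e+8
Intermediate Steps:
j = sqrt(62) ≈ 7.8740
K = 550 + 5*sqrt(62) (K = 5*(sqrt(62) + 110) = 5*(110 + sqrt(62)) = 550 + 5*sqrt(62) ≈ 589.37)
(-15983 + 34451)*(-41873 + K) = (-15983 + 34451)*(-41873 + (550 + 5*sqrt(62))) = 18468*(-41323 + 5*sqrt(62)) = -763153164 + 92340*sqrt(62)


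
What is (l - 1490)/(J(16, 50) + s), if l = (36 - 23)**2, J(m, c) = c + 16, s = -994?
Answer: 1321/928 ≈ 1.4235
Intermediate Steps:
J(m, c) = 16 + c
l = 169 (l = 13**2 = 169)
(l - 1490)/(J(16, 50) + s) = (169 - 1490)/((16 + 50) - 994) = -1321/(66 - 994) = -1321/(-928) = -1321*(-1/928) = 1321/928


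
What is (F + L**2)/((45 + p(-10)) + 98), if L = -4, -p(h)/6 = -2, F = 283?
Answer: 299/155 ≈ 1.9290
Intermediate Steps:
p(h) = 12 (p(h) = -6*(-2) = 12)
(F + L**2)/((45 + p(-10)) + 98) = (283 + (-4)**2)/((45 + 12) + 98) = (283 + 16)/(57 + 98) = 299/155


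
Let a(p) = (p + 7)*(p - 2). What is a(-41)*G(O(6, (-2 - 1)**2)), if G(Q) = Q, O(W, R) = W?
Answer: 8772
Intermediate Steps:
a(p) = (-2 + p)*(7 + p) (a(p) = (7 + p)*(-2 + p) = (-2 + p)*(7 + p))
a(-41)*G(O(6, (-2 - 1)**2)) = (-14 + (-41)**2 + 5*(-41))*6 = (-14 + 1681 - 205)*6 = 1462*6 = 8772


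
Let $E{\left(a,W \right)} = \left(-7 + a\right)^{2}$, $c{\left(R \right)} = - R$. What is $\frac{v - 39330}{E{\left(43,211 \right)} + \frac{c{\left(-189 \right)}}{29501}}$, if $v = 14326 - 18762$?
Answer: $- \frac{1291140766}{38233485} \approx -33.77$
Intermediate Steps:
$v = -4436$ ($v = 14326 - 18762 = -4436$)
$\frac{v - 39330}{E{\left(43,211 \right)} + \frac{c{\left(-189 \right)}}{29501}} = \frac{-4436 - 39330}{\left(-7 + 43\right)^{2} + \frac{\left(-1\right) \left(-189\right)}{29501}} = - \frac{43766}{36^{2} + 189 \cdot \frac{1}{29501}} = - \frac{43766}{1296 + \frac{189}{29501}} = - \frac{43766}{\frac{38233485}{29501}} = \left(-43766\right) \frac{29501}{38233485} = - \frac{1291140766}{38233485}$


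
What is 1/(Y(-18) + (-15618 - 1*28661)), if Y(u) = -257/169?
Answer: -169/7483408 ≈ -2.2583e-5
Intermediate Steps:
Y(u) = -257/169 (Y(u) = -257*1/169 = -257/169)
1/(Y(-18) + (-15618 - 1*28661)) = 1/(-257/169 + (-15618 - 1*28661)) = 1/(-257/169 + (-15618 - 28661)) = 1/(-257/169 - 44279) = 1/(-7483408/169) = -169/7483408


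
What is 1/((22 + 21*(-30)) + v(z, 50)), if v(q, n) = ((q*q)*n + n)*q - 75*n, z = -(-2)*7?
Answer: 1/133542 ≈ 7.4883e-6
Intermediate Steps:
z = 14 (z = -1*(-14) = 14)
v(q, n) = -75*n + q*(n + n*q**2) (v(q, n) = (q**2*n + n)*q - 75*n = (n*q**2 + n)*q - 75*n = (n + n*q**2)*q - 75*n = q*(n + n*q**2) - 75*n = -75*n + q*(n + n*q**2))
1/((22 + 21*(-30)) + v(z, 50)) = 1/((22 + 21*(-30)) + 50*(-75 + 14 + 14**3)) = 1/((22 - 630) + 50*(-75 + 14 + 2744)) = 1/(-608 + 50*2683) = 1/(-608 + 134150) = 1/133542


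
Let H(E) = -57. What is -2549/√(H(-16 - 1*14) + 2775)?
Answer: -2549*√302/906 ≈ -48.893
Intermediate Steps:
-2549/√(H(-16 - 1*14) + 2775) = -2549/√(-57 + 2775) = -2549*√302/906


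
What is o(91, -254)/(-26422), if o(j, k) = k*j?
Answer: 11557/13211 ≈ 0.87480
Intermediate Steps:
o(j, k) = j*k
o(91, -254)/(-26422) = (91*(-254))/(-26422) = -23114*(-1/26422) = 11557/13211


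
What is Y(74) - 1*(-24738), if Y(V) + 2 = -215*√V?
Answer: 24736 - 215*√74 ≈ 22887.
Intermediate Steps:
Y(V) = -2 - 215*√V
Y(74) - 1*(-24738) = (-2 - 215*√74) - 1*(-24738) = (-2 - 215*√74) + 24738 = 24736 - 215*√74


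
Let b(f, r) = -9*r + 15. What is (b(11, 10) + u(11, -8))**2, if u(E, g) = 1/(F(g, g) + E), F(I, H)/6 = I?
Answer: 7706176/1369 ≈ 5629.1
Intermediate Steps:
b(f, r) = 15 - 9*r
F(I, H) = 6*I
u(E, g) = 1/(E + 6*g) (u(E, g) = 1/(6*g + E) = 1/(E + 6*g))
(b(11, 10) + u(11, -8))**2 = ((15 - 9*10) + 1/(11 + 6*(-8)))**2 = ((15 - 90) + 1/(11 - 48))**2 = (-75 + 1/(-37))**2 = (-75 - 1/37)**2 = (-2776/37)**2 = 7706176/1369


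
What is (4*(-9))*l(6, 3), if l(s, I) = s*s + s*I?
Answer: -1944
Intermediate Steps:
l(s, I) = s² + I*s
(4*(-9))*l(6, 3) = (4*(-9))*(6*(3 + 6)) = -216*9 = -36*54 = -1944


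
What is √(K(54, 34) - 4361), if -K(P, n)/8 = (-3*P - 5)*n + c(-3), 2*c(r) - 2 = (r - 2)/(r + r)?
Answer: √369465/3 ≈ 202.61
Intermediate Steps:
c(r) = 1 + (-2 + r)/(4*r) (c(r) = 1 + ((r - 2)/(r + r))/2 = 1 + ((-2 + r)/((2*r)))/2 = 1 + ((-2 + r)*(1/(2*r)))/2 = 1 + ((-2 + r)/(2*r))/2 = 1 + (-2 + r)/(4*r))
K(P, n) = -34/3 - 8*n*(-5 - 3*P) (K(P, n) = -8*((-3*P - 5)*n + (¼)*(-2 + 5*(-3))/(-3)) = -8*((-5 - 3*P)*n + (¼)*(-⅓)*(-2 - 15)) = -8*(n*(-5 - 3*P) + (¼)*(-⅓)*(-17)) = -8*(n*(-5 - 3*P) + 17/12) = -8*(17/12 + n*(-5 - 3*P)) = -34/3 - 8*n*(-5 - 3*P))
√(K(54, 34) - 4361) = √((-34/3 + 40*34 + 24*54*34) - 4361) = √((-34/3 + 1360 + 44064) - 4361) = √(136238/3 - 4361) = √(123155/3) = √369465/3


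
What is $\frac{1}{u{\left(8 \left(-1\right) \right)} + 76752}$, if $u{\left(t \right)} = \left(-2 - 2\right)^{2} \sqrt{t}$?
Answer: $\frac{4797}{368179472} - \frac{i \sqrt{2}}{184089736} \approx 1.3029 \cdot 10^{-5} - 7.6822 \cdot 10^{-9} i$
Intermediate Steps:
$u{\left(t \right)} = 16 \sqrt{t}$ ($u{\left(t \right)} = \left(-4\right)^{2} \sqrt{t} = 16 \sqrt{t}$)
$\frac{1}{u{\left(8 \left(-1\right) \right)} + 76752} = \frac{1}{16 \sqrt{8 \left(-1\right)} + 76752} = \frac{1}{16 \sqrt{-8} + 76752} = \frac{1}{16 \cdot 2 i \sqrt{2} + 76752} = \frac{1}{32 i \sqrt{2} + 76752} = \frac{1}{76752 + 32 i \sqrt{2}}$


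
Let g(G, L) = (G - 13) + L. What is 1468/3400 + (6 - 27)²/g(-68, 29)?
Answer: -177883/22100 ≈ -8.0490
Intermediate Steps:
g(G, L) = -13 + G + L (g(G, L) = (-13 + G) + L = -13 + G + L)
1468/3400 + (6 - 27)²/g(-68, 29) = 1468/3400 + (6 - 27)²/(-13 - 68 + 29) = 1468*(1/3400) + (-21)²/(-52) = 367/850 + 441*(-1/52) = 367/850 - 441/52 = -177883/22100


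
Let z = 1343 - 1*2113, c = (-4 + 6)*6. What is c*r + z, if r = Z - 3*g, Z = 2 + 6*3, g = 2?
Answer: -602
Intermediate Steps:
Z = 20 (Z = 2 + 18 = 20)
c = 12 (c = 2*6 = 12)
r = 14 (r = 20 - 3*2 = 20 - 6 = 14)
z = -770 (z = 1343 - 2113 = -770)
c*r + z = 12*14 - 770 = 168 - 770 = -602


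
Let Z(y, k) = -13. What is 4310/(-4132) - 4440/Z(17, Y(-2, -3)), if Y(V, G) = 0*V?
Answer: 9145025/26858 ≈ 340.50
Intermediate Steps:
Y(V, G) = 0
4310/(-4132) - 4440/Z(17, Y(-2, -3)) = 4310/(-4132) - 4440/(-13) = 4310*(-1/4132) - 4440*(-1/13) = -2155/2066 + 4440/13 = 9145025/26858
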